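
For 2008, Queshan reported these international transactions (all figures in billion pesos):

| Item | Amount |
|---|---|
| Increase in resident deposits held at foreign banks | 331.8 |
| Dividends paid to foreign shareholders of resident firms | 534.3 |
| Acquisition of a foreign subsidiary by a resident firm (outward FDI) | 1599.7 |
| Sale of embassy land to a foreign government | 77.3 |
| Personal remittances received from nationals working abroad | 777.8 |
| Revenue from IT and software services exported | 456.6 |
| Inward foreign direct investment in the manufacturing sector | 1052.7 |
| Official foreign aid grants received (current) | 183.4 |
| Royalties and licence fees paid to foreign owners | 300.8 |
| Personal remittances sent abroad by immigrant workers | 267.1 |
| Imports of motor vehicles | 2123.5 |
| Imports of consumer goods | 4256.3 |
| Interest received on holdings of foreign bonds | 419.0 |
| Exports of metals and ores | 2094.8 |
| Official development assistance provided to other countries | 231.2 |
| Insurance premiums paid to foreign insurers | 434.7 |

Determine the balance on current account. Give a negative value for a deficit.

-4216.3

Goods: -2123.5 + 2094.8 - 4256.3 = -4285.0
Services: 456.6 - 434.7 - 300.8 = -278.9
Primary income: -534.3 + 419.0 = -115.3
Secondary income: 777.8 - 231.2 - 267.1 + 183.4 = 462.9
Current account = (-4285.0) + (-278.9) + (-115.3) + 462.9 = -4216.3
(Excluded from the current account — financial account: increase in resident deposits held at foreign banks 331.8, acquisition of a foreign subsidiary by a resident firm (outward FDI) 1599.7, inward foreign direct investment in the manufacturing sector 1052.7; capital account: sale of embassy land to a foreign government 77.3.)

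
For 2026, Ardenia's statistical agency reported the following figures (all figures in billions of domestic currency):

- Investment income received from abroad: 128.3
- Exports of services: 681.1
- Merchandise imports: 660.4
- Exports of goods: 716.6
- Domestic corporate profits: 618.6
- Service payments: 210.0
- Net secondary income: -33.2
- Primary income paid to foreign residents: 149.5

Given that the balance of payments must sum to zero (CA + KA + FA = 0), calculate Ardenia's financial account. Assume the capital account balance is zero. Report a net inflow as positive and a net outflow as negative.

-472.9

Goods balance = 716.6 - 660.4 = 56.2
Services balance = 681.1 - 210.0 = 471.1
Trade balance (goods + services) = 56.2 + 471.1 = 527.3
Net primary income = 128.3 - 149.5 = -21.2
Net secondary income = -33.2
Current account = 527.3 + (-21.2) + (-33.2) = 472.9
Financial account = -(472.9) = -472.9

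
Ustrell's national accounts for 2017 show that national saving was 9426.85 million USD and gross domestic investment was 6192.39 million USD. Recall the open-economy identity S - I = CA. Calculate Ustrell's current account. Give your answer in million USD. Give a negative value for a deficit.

CA = S - I = 9426.85 - 6192.39 = 3234.46

3234.46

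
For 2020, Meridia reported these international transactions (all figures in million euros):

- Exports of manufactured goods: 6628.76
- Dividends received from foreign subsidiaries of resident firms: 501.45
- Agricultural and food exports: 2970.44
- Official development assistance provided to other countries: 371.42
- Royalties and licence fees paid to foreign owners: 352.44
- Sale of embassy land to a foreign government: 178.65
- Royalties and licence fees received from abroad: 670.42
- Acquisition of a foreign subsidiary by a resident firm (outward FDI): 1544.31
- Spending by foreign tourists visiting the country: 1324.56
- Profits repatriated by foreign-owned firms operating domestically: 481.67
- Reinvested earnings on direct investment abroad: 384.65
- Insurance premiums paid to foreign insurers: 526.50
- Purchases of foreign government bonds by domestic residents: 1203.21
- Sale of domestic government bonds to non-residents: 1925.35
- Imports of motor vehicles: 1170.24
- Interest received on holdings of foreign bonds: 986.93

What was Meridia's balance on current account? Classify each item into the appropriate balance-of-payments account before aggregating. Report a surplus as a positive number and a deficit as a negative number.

Goods: -1170.24 + 6628.76 + 2970.44 = 8428.96
Services: 1324.56 - 352.44 + 670.42 - 526.50 = 1116.04
Primary income: 986.93 - 481.67 + 501.45 + 384.65 = 1391.36
Secondary income: -371.42
Current account = 8428.96 + 1116.04 + 1391.36 + (-371.42) = 10564.94
(Excluded from the current account — capital account: sale of embassy land to a foreign government 178.65; financial account: acquisition of a foreign subsidiary by a resident firm (outward FDI) 1544.31, purchases of foreign government bonds by domestic residents 1203.21, sale of domestic government bonds to non-residents 1925.35.)

10564.94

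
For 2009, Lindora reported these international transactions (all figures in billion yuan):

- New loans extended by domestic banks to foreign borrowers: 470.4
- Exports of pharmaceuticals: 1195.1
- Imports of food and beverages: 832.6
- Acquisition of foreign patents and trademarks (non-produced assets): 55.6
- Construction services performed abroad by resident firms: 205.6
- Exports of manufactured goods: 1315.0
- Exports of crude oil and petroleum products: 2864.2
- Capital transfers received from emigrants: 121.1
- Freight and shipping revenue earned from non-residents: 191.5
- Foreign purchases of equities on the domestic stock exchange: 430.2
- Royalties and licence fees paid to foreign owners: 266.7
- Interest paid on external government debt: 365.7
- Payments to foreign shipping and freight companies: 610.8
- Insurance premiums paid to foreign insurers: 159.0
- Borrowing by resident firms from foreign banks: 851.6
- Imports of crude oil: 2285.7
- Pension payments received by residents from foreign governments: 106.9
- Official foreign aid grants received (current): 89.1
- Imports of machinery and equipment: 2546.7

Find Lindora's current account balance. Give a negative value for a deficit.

Goods: 1195.1 - 832.6 + 1315.0 - 2285.7 - 2546.7 + 2864.2 = -290.7
Services: -610.8 + 191.5 - 159.0 - 266.7 + 205.6 = -639.4
Primary income: -365.7
Secondary income: 106.9 + 89.1 = 196.0
Current account = (-290.7) + (-639.4) + (-365.7) + 196.0 = -1099.8
(Excluded from the current account — financial account: new loans extended by domestic banks to foreign borrowers 470.4, foreign purchases of equities on the domestic stock exchange 430.2, borrowing by resident firms from foreign banks 851.6; capital account: acquisition of foreign patents and trademarks (non-produced assets) 55.6, capital transfers received from emigrants 121.1.)

-1099.8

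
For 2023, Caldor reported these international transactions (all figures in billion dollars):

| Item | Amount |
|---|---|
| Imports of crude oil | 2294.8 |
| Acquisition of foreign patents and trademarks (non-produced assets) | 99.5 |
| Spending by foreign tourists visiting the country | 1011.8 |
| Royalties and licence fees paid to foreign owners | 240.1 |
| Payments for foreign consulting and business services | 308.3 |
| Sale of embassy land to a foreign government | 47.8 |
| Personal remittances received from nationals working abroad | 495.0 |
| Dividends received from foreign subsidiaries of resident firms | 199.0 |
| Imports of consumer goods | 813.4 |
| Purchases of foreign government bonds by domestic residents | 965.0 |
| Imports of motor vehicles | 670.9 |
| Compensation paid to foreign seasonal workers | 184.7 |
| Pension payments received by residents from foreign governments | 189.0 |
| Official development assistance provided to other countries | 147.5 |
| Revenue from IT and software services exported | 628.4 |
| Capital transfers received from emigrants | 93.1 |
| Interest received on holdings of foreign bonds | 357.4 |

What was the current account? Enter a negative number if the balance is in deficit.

-1779.1

Goods: -670.9 - 813.4 - 2294.8 = -3779.1
Services: 628.4 - 240.1 + 1011.8 - 308.3 = 1091.8
Primary income: 199.0 + 357.4 - 184.7 = 371.7
Secondary income: -147.5 + 189.0 + 495.0 = 536.5
Current account = (-3779.1) + 1091.8 + 371.7 + 536.5 = -1779.1
(Excluded from the current account — capital account: acquisition of foreign patents and trademarks (non-produced assets) 99.5, sale of embassy land to a foreign government 47.8, capital transfers received from emigrants 93.1; financial account: purchases of foreign government bonds by domestic residents 965.0.)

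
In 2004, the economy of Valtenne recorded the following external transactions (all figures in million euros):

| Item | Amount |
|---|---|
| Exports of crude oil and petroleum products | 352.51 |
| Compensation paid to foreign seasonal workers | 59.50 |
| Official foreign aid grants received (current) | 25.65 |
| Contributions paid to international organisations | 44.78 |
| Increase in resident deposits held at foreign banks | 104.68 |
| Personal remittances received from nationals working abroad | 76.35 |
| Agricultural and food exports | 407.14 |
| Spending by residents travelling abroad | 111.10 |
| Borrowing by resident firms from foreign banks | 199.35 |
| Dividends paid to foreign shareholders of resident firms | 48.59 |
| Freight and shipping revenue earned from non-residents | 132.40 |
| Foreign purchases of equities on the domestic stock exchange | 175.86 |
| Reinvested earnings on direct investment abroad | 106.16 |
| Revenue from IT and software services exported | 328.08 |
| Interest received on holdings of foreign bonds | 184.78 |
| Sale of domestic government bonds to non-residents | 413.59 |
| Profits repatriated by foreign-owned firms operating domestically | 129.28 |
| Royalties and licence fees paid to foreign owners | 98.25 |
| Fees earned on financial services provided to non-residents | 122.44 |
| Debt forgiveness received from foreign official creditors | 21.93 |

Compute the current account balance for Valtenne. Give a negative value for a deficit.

Goods: 352.51 + 407.14 = 759.65
Services: 328.08 - 111.10 + 132.40 - 98.25 + 122.44 = 373.57
Primary income: -129.28 - 59.50 + 184.78 - 48.59 + 106.16 = 53.57
Secondary income: 25.65 - 44.78 + 76.35 = 57.22
Current account = 759.65 + 373.57 + 53.57 + 57.22 = 1244.01
(Excluded from the current account — financial account: increase in resident deposits held at foreign banks 104.68, borrowing by resident firms from foreign banks 199.35, foreign purchases of equities on the domestic stock exchange 175.86, sale of domestic government bonds to non-residents 413.59; capital account: debt forgiveness received from foreign official creditors 21.93.)

1244.01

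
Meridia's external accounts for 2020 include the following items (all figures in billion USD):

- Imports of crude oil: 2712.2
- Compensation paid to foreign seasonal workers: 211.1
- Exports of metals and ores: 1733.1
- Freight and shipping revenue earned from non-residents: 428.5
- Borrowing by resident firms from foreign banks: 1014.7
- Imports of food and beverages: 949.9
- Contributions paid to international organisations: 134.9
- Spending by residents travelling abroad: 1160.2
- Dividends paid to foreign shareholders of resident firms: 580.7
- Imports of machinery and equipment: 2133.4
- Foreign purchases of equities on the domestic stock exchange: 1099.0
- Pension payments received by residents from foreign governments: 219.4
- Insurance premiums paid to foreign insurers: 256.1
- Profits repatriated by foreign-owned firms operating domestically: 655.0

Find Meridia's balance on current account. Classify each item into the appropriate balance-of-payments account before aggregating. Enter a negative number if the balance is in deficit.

-6412.5

Goods: -2712.2 + 1733.1 - 2133.4 - 949.9 = -4062.4
Services: -1160.2 + 428.5 - 256.1 = -987.8
Primary income: -211.1 - 580.7 - 655.0 = -1446.8
Secondary income: 219.4 - 134.9 = 84.5
Current account = (-4062.4) + (-987.8) + (-1446.8) + 84.5 = -6412.5
(Excluded from the current account — financial account: borrowing by resident firms from foreign banks 1014.7, foreign purchases of equities on the domestic stock exchange 1099.0.)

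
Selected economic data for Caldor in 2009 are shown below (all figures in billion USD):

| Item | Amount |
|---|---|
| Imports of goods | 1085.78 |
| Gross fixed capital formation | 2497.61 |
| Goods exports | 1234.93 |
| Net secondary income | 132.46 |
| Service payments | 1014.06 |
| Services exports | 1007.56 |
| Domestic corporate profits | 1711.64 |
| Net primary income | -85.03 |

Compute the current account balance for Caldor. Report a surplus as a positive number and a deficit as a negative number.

Goods balance = 1234.93 - 1085.78 = 149.15
Services balance = 1007.56 - 1014.06 = -6.50
Trade balance (goods + services) = 149.15 + (-6.50) = 142.65
Net primary income = -85.03
Net secondary income = 132.46
Current account = 142.65 + (-85.03) + 132.46 = 190.08

190.08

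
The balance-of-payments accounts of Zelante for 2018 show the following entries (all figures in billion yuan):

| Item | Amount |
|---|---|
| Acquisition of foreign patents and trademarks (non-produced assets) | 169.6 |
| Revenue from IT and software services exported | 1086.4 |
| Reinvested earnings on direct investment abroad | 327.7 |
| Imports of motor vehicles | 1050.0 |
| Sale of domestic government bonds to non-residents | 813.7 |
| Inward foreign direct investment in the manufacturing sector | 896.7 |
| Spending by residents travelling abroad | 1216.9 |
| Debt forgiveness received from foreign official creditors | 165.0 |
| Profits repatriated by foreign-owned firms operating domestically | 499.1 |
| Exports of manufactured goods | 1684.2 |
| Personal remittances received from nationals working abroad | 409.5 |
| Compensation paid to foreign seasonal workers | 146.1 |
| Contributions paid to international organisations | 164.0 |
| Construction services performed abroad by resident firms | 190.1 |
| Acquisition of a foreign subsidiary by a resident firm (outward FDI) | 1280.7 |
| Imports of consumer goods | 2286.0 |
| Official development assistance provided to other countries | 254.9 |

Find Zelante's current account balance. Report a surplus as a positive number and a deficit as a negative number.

Goods: -2286.0 + 1684.2 - 1050.0 = -1651.8
Services: 1086.4 + 190.1 - 1216.9 = 59.6
Primary income: -499.1 - 146.1 + 327.7 = -317.5
Secondary income: -254.9 + 409.5 - 164.0 = -9.4
Current account = (-1651.8) + 59.6 + (-317.5) + (-9.4) = -1919.1
(Excluded from the current account — capital account: acquisition of foreign patents and trademarks (non-produced assets) 169.6, debt forgiveness received from foreign official creditors 165.0; financial account: sale of domestic government bonds to non-residents 813.7, inward foreign direct investment in the manufacturing sector 896.7, acquisition of a foreign subsidiary by a resident firm (outward FDI) 1280.7.)

-1919.1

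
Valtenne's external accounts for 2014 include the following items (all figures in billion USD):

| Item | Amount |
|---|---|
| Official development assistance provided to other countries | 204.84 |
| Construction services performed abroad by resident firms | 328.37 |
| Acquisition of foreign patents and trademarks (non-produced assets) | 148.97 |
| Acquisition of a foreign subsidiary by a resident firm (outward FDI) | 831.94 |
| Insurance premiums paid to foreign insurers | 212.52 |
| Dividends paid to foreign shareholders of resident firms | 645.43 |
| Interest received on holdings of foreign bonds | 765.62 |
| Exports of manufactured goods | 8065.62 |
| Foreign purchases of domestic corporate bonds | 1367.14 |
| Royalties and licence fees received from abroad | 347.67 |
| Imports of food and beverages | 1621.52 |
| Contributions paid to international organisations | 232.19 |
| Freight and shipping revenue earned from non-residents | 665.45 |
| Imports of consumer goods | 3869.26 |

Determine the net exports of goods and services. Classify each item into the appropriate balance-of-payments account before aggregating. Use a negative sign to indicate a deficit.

Goods: -3869.26 - 1621.52 + 8065.62 = 2574.84
Services: 328.37 + 347.67 - 212.52 + 665.45 = 1128.97
Trade balance = 2574.84 + 1128.97 = 3703.81
(Excluded from the trade balance — secondary income: official development assistance provided to other countries 204.84, contributions paid to international organisations 232.19; capital account: acquisition of foreign patents and trademarks (non-produced assets) 148.97; financial account: acquisition of a foreign subsidiary by a resident firm (outward FDI) 831.94, foreign purchases of domestic corporate bonds 1367.14; primary income: dividends paid to foreign shareholders of resident firms 645.43, interest received on holdings of foreign bonds 765.62.)

3703.81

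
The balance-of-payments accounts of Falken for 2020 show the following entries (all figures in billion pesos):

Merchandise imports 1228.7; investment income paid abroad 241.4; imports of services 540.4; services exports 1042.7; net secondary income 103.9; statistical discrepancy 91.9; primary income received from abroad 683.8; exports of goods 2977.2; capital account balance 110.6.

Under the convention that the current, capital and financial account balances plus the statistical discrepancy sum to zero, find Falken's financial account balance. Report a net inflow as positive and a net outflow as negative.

Goods balance = 2977.2 - 1228.7 = 1748.5
Services balance = 1042.7 - 540.4 = 502.3
Trade balance (goods + services) = 1748.5 + 502.3 = 2250.8
Net primary income = 683.8 - 241.4 = 442.4
Net secondary income = 103.9
Current account = 2250.8 + 442.4 + 103.9 = 2797.1
Financial account = -(2797.1 + 110.6 + 91.9) = -2999.6

-2999.6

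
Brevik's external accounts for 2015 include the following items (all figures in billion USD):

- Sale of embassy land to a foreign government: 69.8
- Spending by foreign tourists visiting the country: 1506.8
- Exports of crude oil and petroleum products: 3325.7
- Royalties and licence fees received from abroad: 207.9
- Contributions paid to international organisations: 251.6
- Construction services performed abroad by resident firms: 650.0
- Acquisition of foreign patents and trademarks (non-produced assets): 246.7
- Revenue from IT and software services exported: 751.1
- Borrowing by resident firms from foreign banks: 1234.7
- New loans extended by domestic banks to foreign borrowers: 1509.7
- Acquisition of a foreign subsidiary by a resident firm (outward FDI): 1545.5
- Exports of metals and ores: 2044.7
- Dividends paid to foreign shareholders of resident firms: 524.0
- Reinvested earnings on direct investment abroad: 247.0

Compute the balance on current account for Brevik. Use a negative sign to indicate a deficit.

Goods: 2044.7 + 3325.7 = 5370.4
Services: 751.1 + 207.9 + 650.0 + 1506.8 = 3115.8
Primary income: 247.0 - 524.0 = -277.0
Secondary income: -251.6
Current account = 5370.4 + 3115.8 + (-277.0) + (-251.6) = 7957.6
(Excluded from the current account — capital account: sale of embassy land to a foreign government 69.8, acquisition of foreign patents and trademarks (non-produced assets) 246.7; financial account: borrowing by resident firms from foreign banks 1234.7, new loans extended by domestic banks to foreign borrowers 1509.7, acquisition of a foreign subsidiary by a resident firm (outward FDI) 1545.5.)

7957.6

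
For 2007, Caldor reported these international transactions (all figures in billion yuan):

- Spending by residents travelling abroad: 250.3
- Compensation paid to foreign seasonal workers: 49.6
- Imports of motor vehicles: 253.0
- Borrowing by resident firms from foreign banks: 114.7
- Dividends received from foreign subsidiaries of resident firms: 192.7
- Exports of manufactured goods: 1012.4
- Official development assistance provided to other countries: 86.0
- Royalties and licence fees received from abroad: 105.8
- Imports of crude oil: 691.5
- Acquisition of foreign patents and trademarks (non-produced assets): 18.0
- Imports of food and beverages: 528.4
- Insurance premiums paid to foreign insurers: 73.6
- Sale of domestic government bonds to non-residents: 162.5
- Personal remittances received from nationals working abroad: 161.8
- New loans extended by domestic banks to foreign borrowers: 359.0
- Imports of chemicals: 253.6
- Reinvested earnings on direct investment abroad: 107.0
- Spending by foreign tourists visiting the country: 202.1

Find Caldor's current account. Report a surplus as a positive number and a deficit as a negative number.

Goods: -691.5 + 1012.4 - 253.0 - 253.6 - 528.4 = -714.1
Services: 202.1 - 250.3 + 105.8 - 73.6 = -16.0
Primary income: -49.6 + 107.0 + 192.7 = 250.1
Secondary income: 161.8 - 86.0 = 75.8
Current account = (-714.1) + (-16.0) + 250.1 + 75.8 = -404.2
(Excluded from the current account — financial account: borrowing by resident firms from foreign banks 114.7, sale of domestic government bonds to non-residents 162.5, new loans extended by domestic banks to foreign borrowers 359.0; capital account: acquisition of foreign patents and trademarks (non-produced assets) 18.0.)

-404.2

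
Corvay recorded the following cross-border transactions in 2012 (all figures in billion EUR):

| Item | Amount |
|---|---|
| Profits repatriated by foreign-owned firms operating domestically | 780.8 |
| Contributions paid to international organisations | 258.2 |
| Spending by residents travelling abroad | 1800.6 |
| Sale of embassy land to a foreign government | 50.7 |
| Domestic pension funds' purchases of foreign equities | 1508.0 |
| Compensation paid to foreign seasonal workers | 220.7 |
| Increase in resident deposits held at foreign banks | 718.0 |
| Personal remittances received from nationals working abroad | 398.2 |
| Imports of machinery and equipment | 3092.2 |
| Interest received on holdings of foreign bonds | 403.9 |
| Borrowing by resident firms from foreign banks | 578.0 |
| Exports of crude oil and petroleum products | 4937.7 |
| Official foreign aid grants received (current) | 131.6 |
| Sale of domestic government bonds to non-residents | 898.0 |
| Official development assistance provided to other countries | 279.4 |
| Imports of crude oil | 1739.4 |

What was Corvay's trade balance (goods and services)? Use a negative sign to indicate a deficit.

-1694.5

Goods: -1739.4 - 3092.2 + 4937.7 = 106.1
Services: -1800.6
Trade balance = 106.1 + (-1800.6) = -1694.5
(Excluded from the trade balance — primary income: profits repatriated by foreign-owned firms operating domestically 780.8, compensation paid to foreign seasonal workers 220.7, interest received on holdings of foreign bonds 403.9; secondary income: contributions paid to international organisations 258.2, personal remittances received from nationals working abroad 398.2, official foreign aid grants received (current) 131.6, official development assistance provided to other countries 279.4; capital account: sale of embassy land to a foreign government 50.7; financial account: domestic pension funds' purchases of foreign equities 1508.0, increase in resident deposits held at foreign banks 718.0, borrowing by resident firms from foreign banks 578.0, sale of domestic government bonds to non-residents 898.0.)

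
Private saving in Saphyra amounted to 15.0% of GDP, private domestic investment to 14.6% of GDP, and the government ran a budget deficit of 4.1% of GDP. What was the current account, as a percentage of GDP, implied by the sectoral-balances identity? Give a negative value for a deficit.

-3.7

By the sectoral-balances identity, CA = (S_private - I) + (T - G).
Private balance = 15.0 - 14.6 = 0.4
Government balance (T - G) = -4.1
CA = 0.4 + (-4.1) = -3.7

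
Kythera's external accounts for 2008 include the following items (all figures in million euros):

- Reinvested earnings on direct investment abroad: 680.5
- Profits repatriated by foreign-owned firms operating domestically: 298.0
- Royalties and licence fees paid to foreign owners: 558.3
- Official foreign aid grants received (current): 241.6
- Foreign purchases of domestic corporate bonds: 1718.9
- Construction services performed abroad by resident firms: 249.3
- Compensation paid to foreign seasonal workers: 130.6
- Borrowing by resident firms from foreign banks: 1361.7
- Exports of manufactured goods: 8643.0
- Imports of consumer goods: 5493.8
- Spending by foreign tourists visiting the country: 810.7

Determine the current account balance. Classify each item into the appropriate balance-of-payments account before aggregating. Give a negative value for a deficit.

Goods: -5493.8 + 8643.0 = 3149.2
Services: 810.7 - 558.3 + 249.3 = 501.7
Primary income: -130.6 + 680.5 - 298.0 = 251.9
Secondary income: 241.6
Current account = 3149.2 + 501.7 + 251.9 + 241.6 = 4144.4
(Excluded from the current account — financial account: foreign purchases of domestic corporate bonds 1718.9, borrowing by resident firms from foreign banks 1361.7.)

4144.4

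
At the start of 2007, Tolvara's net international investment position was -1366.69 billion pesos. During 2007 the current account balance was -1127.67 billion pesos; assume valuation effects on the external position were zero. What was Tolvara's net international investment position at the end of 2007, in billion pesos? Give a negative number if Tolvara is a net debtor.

With no valuation effects, change in NIIP = current account = -1127.67
End-of-year NIIP = -1366.69 + (-1127.67) = -2494.36

-2494.36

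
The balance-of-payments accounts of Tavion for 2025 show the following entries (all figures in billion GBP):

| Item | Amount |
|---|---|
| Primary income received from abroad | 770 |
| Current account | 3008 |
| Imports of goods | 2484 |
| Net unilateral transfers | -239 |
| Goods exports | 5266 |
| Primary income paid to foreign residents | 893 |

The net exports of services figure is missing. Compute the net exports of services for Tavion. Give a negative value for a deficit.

588

Current account = goods balance + services balance + net primary income + net secondary income
Sum of the known components = 2420
Net exports of services = CA - (known components) = 3008 - 2420 = 588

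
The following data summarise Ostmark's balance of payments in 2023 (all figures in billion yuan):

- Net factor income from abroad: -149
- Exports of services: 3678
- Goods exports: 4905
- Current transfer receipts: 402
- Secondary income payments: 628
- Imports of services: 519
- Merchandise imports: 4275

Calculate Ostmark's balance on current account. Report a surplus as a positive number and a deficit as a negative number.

3414

Goods balance = 4905 - 4275 = 630
Services balance = 3678 - 519 = 3159
Trade balance (goods + services) = 630 + 3159 = 3789
Net primary income = -149
Net secondary income = 402 - 628 = -226
Current account = 3789 + (-149) + (-226) = 3414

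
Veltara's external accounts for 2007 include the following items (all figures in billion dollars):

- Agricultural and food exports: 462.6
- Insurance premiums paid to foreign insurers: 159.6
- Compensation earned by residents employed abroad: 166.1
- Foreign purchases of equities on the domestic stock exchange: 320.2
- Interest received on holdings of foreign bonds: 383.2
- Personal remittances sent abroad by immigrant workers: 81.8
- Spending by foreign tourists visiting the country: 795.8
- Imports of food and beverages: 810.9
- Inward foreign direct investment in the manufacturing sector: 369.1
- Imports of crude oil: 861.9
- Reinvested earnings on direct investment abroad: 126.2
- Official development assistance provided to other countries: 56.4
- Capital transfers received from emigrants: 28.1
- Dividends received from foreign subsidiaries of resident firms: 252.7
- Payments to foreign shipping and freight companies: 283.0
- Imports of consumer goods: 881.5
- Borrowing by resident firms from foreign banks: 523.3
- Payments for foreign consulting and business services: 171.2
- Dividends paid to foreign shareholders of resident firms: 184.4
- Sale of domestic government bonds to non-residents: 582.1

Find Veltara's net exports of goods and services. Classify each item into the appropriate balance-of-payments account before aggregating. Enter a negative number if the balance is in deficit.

-1909.7

Goods: -810.9 - 861.9 + 462.6 - 881.5 = -2091.7
Services: -283.0 - 159.6 + 795.8 - 171.2 = 182.0
Trade balance = -2091.7 + 182.0 = -1909.7
(Excluded from the trade balance — primary income: compensation earned by residents employed abroad 166.1, interest received on holdings of foreign bonds 383.2, reinvested earnings on direct investment abroad 126.2, dividends received from foreign subsidiaries of resident firms 252.7, dividends paid to foreign shareholders of resident firms 184.4; financial account: foreign purchases of equities on the domestic stock exchange 320.2, inward foreign direct investment in the manufacturing sector 369.1, borrowing by resident firms from foreign banks 523.3, sale of domestic government bonds to non-residents 582.1; secondary income: personal remittances sent abroad by immigrant workers 81.8, official development assistance provided to other countries 56.4; capital account: capital transfers received from emigrants 28.1.)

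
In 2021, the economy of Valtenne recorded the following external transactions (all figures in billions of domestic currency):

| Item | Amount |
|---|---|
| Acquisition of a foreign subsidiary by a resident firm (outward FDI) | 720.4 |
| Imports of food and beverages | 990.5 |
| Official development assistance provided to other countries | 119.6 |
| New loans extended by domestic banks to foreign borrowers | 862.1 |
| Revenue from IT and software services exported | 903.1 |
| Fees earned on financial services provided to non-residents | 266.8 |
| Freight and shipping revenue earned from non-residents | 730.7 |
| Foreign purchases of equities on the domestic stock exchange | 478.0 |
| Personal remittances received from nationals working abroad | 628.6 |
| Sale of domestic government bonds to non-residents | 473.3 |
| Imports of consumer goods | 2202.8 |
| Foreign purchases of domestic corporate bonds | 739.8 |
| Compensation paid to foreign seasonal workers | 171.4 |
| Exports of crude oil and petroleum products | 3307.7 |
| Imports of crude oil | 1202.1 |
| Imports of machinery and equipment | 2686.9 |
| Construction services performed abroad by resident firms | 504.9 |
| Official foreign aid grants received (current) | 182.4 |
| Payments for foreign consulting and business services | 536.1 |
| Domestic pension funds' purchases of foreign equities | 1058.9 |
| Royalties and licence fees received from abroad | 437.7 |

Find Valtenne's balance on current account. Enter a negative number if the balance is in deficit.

Goods: 3307.7 - 990.5 - 2202.8 - 1202.1 - 2686.9 = -3774.6
Services: 266.8 + 504.9 + 437.7 + 730.7 + 903.1 - 536.1 = 2307.1
Primary income: -171.4
Secondary income: 628.6 + 182.4 - 119.6 = 691.4
Current account = (-3774.6) + 2307.1 + (-171.4) + 691.4 = -947.5
(Excluded from the current account — financial account: acquisition of a foreign subsidiary by a resident firm (outward FDI) 720.4, new loans extended by domestic banks to foreign borrowers 862.1, foreign purchases of equities on the domestic stock exchange 478.0, sale of domestic government bonds to non-residents 473.3, foreign purchases of domestic corporate bonds 739.8, domestic pension funds' purchases of foreign equities 1058.9.)

-947.5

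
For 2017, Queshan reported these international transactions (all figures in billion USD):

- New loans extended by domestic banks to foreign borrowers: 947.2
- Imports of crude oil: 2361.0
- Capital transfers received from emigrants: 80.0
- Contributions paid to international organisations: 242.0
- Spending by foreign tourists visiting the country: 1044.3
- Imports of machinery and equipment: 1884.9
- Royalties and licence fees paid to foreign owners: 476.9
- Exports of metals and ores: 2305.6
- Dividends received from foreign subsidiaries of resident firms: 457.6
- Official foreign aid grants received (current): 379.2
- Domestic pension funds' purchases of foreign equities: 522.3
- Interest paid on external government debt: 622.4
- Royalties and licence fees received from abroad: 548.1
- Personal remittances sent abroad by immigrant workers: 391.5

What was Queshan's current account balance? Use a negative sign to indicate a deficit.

-1243.9

Goods: 2305.6 - 2361.0 - 1884.9 = -1940.3
Services: 1044.3 - 476.9 + 548.1 = 1115.5
Primary income: 457.6 - 622.4 = -164.8
Secondary income: 379.2 - 391.5 - 242.0 = -254.3
Current account = (-1940.3) + 1115.5 + (-164.8) + (-254.3) = -1243.9
(Excluded from the current account — financial account: new loans extended by domestic banks to foreign borrowers 947.2, domestic pension funds' purchases of foreign equities 522.3; capital account: capital transfers received from emigrants 80.0.)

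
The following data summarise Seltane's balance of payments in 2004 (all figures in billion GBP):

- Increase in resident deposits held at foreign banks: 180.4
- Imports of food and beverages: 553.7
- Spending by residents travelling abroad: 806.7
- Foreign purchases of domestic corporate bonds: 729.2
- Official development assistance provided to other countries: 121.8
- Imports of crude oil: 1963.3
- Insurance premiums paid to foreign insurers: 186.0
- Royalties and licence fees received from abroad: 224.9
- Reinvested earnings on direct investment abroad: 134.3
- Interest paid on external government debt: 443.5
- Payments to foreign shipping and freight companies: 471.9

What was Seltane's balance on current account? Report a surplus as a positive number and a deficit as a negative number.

Goods: -553.7 - 1963.3 = -2517.0
Services: -186.0 - 471.9 - 806.7 + 224.9 = -1239.7
Primary income: -443.5 + 134.3 = -309.2
Secondary income: -121.8
Current account = (-2517.0) + (-1239.7) + (-309.2) + (-121.8) = -4187.7
(Excluded from the current account — financial account: increase in resident deposits held at foreign banks 180.4, foreign purchases of domestic corporate bonds 729.2.)

-4187.7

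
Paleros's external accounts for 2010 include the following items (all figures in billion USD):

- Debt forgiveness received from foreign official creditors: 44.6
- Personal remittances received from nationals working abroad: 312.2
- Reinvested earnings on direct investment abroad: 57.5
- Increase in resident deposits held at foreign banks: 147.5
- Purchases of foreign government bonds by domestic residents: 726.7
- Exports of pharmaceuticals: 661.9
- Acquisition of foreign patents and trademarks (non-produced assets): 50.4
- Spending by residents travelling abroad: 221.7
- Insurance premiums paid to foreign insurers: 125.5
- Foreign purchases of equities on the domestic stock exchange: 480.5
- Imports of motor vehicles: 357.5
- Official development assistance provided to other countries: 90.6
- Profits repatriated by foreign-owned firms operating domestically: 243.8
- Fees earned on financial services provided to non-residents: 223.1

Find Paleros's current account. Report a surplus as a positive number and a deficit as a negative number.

Goods: -357.5 + 661.9 = 304.4
Services: -221.7 + 223.1 - 125.5 = -124.1
Primary income: 57.5 - 243.8 = -186.3
Secondary income: 312.2 - 90.6 = 221.6
Current account = 304.4 + (-124.1) + (-186.3) + 221.6 = 215.6
(Excluded from the current account — capital account: debt forgiveness received from foreign official creditors 44.6, acquisition of foreign patents and trademarks (non-produced assets) 50.4; financial account: increase in resident deposits held at foreign banks 147.5, purchases of foreign government bonds by domestic residents 726.7, foreign purchases of equities on the domestic stock exchange 480.5.)

215.6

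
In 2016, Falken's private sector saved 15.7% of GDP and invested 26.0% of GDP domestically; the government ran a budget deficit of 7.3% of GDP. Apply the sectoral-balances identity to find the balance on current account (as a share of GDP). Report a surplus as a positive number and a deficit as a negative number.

By the sectoral-balances identity, CA = (S_private - I) + (T - G).
Private balance = 15.7 - 26.0 = -10.3
Government balance (T - G) = -7.3
CA = -10.3 + (-7.3) = -17.6

-17.6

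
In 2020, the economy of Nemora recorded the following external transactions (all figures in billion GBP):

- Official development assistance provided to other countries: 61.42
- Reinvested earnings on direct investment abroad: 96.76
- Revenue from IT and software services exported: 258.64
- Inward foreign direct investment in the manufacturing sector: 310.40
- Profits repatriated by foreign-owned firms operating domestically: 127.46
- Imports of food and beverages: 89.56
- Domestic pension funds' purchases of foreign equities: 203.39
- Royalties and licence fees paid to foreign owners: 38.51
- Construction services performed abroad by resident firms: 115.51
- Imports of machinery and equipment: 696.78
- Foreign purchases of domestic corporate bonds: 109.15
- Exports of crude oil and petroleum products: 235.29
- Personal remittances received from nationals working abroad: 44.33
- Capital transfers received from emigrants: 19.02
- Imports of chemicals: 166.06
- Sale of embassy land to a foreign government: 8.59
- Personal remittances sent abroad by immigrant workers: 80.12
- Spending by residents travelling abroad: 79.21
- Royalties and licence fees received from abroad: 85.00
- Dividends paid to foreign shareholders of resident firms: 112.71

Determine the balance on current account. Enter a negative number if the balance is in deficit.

-616.30

Goods: 235.29 - 89.56 - 166.06 - 696.78 = -717.11
Services: 85.00 + 258.64 - 79.21 + 115.51 - 38.51 = 341.43
Primary income: -127.46 - 112.71 + 96.76 = -143.41
Secondary income: -61.42 + 44.33 - 80.12 = -97.21
Current account = (-717.11) + 341.43 + (-143.41) + (-97.21) = -616.30
(Excluded from the current account — financial account: inward foreign direct investment in the manufacturing sector 310.40, domestic pension funds' purchases of foreign equities 203.39, foreign purchases of domestic corporate bonds 109.15; capital account: capital transfers received from emigrants 19.02, sale of embassy land to a foreign government 8.59.)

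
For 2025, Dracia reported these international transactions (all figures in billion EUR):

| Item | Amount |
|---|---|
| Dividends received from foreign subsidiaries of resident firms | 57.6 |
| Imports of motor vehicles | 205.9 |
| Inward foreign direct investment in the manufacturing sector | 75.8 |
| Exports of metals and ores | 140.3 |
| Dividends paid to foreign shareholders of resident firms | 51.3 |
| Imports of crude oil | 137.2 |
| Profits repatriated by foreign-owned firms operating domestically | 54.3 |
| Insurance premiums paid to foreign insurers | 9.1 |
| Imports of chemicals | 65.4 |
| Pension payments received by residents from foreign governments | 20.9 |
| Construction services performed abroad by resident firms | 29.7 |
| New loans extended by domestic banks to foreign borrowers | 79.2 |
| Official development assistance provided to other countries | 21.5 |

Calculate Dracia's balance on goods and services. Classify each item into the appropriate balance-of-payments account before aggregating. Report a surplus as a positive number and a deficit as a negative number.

-247.6

Goods: 140.3 - 137.2 - 65.4 - 205.9 = -268.2
Services: 29.7 - 9.1 = 20.6
Trade balance = -268.2 + 20.6 = -247.6
(Excluded from the trade balance — primary income: dividends received from foreign subsidiaries of resident firms 57.6, dividends paid to foreign shareholders of resident firms 51.3, profits repatriated by foreign-owned firms operating domestically 54.3; financial account: inward foreign direct investment in the manufacturing sector 75.8, new loans extended by domestic banks to foreign borrowers 79.2; secondary income: pension payments received by residents from foreign governments 20.9, official development assistance provided to other countries 21.5.)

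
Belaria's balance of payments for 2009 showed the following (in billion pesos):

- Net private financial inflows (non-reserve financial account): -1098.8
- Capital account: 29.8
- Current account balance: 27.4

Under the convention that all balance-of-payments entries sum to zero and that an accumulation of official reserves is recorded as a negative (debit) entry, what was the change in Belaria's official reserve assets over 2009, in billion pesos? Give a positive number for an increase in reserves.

-1041.6

Official reserve transactions balance = -(27.4 + 29.8 + (-1098.8)) = 1041.6
An accumulation of reserves is recorded as a debit (negative entry), so the change in the stock of reserves is the negative of that balance.
Change in official reserves = -(1041.6) = -1041.6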